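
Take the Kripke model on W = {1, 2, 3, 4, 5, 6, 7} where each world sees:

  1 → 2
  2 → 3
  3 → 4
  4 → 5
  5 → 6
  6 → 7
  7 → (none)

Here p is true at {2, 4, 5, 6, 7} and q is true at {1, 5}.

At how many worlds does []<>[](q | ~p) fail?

1: successors {2}; <>[](q | ~p) there: 2:F. ✗
2: successors {3}; <>[](q | ~p) there: 3:T. ✓
3: successors {4}; <>[](q | ~p) there: 4:F. ✗
4: successors {5}; <>[](q | ~p) there: 5:F. ✗
5: successors {6}; <>[](q | ~p) there: 6:T. ✓
6: successors {7}; <>[](q | ~p) there: 7:F. ✗
7: no successors, so []<>[](q | ~p) holds vacuously. ✓
Satisfying worlds: {2, 5, 7}.
So []<>[](q | ~p) fails at the other 4 worlds.

4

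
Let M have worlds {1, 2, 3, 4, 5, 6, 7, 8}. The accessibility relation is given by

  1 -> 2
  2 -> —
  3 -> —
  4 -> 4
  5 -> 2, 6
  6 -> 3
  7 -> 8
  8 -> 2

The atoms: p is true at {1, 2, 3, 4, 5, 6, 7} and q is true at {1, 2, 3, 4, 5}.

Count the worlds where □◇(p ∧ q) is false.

4

1: successors {2}; ◇(p ∧ q) there: 2:F. ✗
2: no successors, so □◇(p ∧ q) holds vacuously. ✓
3: no successors, so □◇(p ∧ q) holds vacuously. ✓
4: successors {4}; ◇(p ∧ q) there: 4:T. ✓
5: successors {2, 6}; ◇(p ∧ q) there: 2:F, 6:T. ✗
6: successors {3}; ◇(p ∧ q) there: 3:F. ✗
7: successors {8}; ◇(p ∧ q) there: 8:T. ✓
8: successors {2}; ◇(p ∧ q) there: 2:F. ✗
Satisfying worlds: {2, 3, 4, 7}.
So □◇(p ∧ q) fails at the other 4 worlds.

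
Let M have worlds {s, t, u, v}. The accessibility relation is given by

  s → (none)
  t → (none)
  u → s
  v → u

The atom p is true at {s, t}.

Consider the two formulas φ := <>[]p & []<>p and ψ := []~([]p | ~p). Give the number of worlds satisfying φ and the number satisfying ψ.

For <>[]p & []<>p:
s: <>[]p is F, []<>p is T. ✗
t: <>[]p is F, []<>p is T. ✗
u: <>[]p is T, []<>p is F. ✗
v: <>[]p is T, []<>p is T. ✓
— 1 world.
For []~([]p | ~p):
s: no successors, so []~([]p | ~p) holds vacuously. ✓
t: no successors, so []~([]p | ~p) holds vacuously. ✓
u: successors {s}; ~([]p | ~p) there: s:F. ✗
v: successors {u}; ~([]p | ~p) there: u:F. ✗
— 2 worlds.

1 and 2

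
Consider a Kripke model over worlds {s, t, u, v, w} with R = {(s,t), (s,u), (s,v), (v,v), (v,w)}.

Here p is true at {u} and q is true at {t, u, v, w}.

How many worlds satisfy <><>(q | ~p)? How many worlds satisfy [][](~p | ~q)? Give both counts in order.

For <><>(q | ~p):
s: successors {t, u, v}; <>(q | ~p) there: t:F, u:F, v:T. ✓
t: no successors, so <><>(q | ~p) fails. ✗
u: no successors, so <><>(q | ~p) fails. ✗
v: successors {v, w}; <>(q | ~p) there: v:T, w:F. ✓
w: no successors, so <><>(q | ~p) fails. ✗
— 2 worlds.
For [][](~p | ~q):
s: successors {t, u, v}; [](~p | ~q) there: t:T, u:T, v:T. ✓
t: no successors, so [][](~p | ~q) holds vacuously. ✓
u: no successors, so [][](~p | ~q) holds vacuously. ✓
v: successors {v, w}; [](~p | ~q) there: v:T, w:T. ✓
w: no successors, so [][](~p | ~q) holds vacuously. ✓
— 5 worlds.

2 and 5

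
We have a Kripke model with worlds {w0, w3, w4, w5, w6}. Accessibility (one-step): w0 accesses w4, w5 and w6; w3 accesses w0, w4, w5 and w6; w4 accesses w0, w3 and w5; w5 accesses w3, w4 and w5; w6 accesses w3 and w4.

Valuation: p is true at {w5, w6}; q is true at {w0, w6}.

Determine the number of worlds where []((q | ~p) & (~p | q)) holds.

w0: successors {w4, w5, w6}; (q | ~p) & (~p | q) there: w4:T, w5:F, w6:T. ✗
w3: successors {w0, w4, w5, w6}; (q | ~p) & (~p | q) there: w0:T, w4:T, w5:F, w6:T. ✗
w4: successors {w0, w3, w5}; (q | ~p) & (~p | q) there: w0:T, w3:T, w5:F. ✗
w5: successors {w3, w4, w5}; (q | ~p) & (~p | q) there: w3:T, w4:T, w5:F. ✗
w6: successors {w3, w4}; (q | ~p) & (~p | q) there: w3:T, w4:T. ✓
Satisfying worlds: {w6}.

1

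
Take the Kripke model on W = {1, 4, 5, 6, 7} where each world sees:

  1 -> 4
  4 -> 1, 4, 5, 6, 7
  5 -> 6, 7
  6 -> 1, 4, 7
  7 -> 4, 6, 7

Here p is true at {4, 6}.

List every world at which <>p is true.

1: successors {4}; p there: 4:T. ✓
4: successors {1, 4, 5, 6, 7}; p there: 1:F, 4:T, 5:F, 6:T, 7:F. ✓
5: successors {6, 7}; p there: 6:T, 7:F. ✓
6: successors {1, 4, 7}; p there: 1:F, 4:T, 7:F. ✓
7: successors {4, 6, 7}; p there: 4:T, 6:T, 7:F. ✓

{1, 4, 5, 6, 7}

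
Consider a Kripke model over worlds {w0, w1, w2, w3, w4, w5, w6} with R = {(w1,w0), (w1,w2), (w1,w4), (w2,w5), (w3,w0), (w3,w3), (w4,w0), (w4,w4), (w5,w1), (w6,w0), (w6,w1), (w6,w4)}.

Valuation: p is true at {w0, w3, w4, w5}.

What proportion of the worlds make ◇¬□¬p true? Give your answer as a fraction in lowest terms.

w0: no successors, so ◇¬□¬p fails. ✗
w1: successors {w0, w2, w4}; ¬□¬p there: w0:F, w2:T, w4:T. ✓
w2: successors {w5}; ¬□¬p there: w5:F. ✗
w3: successors {w0, w3}; ¬□¬p there: w0:F, w3:T. ✓
w4: successors {w0, w4}; ¬□¬p there: w0:F, w4:T. ✓
w5: successors {w1}; ¬□¬p there: w1:T. ✓
w6: successors {w0, w1, w4}; ¬□¬p there: w0:F, w1:T, w4:T. ✓
That's 5 of 7 worlds, so 5/7.

5/7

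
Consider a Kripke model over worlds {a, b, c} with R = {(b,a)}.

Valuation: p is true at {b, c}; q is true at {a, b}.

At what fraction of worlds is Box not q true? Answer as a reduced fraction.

2/3

a: no successors, so Box not q holds vacuously. ✓
b: successors {a}; not q there: a:F. ✗
c: no successors, so Box not q holds vacuously. ✓
That's 2 of 3 worlds, so 2/3.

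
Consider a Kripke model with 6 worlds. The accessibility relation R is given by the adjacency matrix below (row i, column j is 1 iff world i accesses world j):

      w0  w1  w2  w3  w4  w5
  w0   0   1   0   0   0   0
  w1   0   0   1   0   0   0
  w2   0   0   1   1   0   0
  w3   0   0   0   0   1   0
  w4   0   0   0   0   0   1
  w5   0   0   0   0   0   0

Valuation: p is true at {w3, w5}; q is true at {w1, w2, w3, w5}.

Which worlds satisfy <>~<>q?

{w2, w4}

w0: successors {w1}; ~<>q there: w1:F. ✗
w1: successors {w2}; ~<>q there: w2:F. ✗
w2: successors {w2, w3}; ~<>q there: w2:F, w3:T. ✓
w3: successors {w4}; ~<>q there: w4:F. ✗
w4: successors {w5}; ~<>q there: w5:T. ✓
w5: no successors, so <>~<>q fails. ✗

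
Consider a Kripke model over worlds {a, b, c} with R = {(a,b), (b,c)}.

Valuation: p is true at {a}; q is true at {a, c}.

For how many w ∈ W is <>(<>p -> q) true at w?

2

a: successors {b}; <>p -> q there: b:T. ✓
b: successors {c}; <>p -> q there: c:T. ✓
c: no successors, so <>(<>p -> q) fails. ✗
Satisfying worlds: {a, b}.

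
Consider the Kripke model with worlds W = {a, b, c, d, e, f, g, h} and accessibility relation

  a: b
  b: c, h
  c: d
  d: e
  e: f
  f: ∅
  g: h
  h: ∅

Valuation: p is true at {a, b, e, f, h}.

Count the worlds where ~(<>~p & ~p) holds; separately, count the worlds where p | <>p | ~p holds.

7 and 8

For ~(<>~p & ~p):
a: <>~p & ~p is F. ✓
b: <>~p & ~p is F. ✓
c: <>~p & ~p is T. ✗
d: <>~p & ~p is F. ✓
e: <>~p & ~p is F. ✓
f: <>~p & ~p is F. ✓
g: <>~p & ~p is F. ✓
h: <>~p & ~p is F. ✓
— 7 worlds.
For p | <>p | ~p:
a: p is T, <>p | ~p is T. ✓
b: p is T, <>p | ~p is T. ✓
c: p is F, <>p | ~p is T. ✓
d: p is F, <>p | ~p is T. ✓
e: p is T, <>p | ~p is T. ✓
f: p is T, <>p | ~p is F. ✓
g: p is F, <>p | ~p is T. ✓
h: p is T, <>p | ~p is F. ✓
— 8 worlds.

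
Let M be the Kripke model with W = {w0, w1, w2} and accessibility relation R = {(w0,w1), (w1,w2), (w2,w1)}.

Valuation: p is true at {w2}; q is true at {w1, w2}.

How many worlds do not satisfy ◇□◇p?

2

w0: successors {w1}; □◇p there: w1:F. ✗
w1: successors {w2}; □◇p there: w2:T. ✓
w2: successors {w1}; □◇p there: w1:F. ✗
Satisfying worlds: {w1}.
So ◇□◇p fails at the other 2 worlds.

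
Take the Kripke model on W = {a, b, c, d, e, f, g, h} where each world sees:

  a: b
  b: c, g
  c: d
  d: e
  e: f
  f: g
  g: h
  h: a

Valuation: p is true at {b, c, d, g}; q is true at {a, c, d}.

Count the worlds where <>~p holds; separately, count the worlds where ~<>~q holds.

4 and 2

For <>~p:
a: successors {b}; ~p there: b:F. ✗
b: successors {c, g}; ~p there: c:F, g:F. ✗
c: successors {d}; ~p there: d:F. ✗
d: successors {e}; ~p there: e:T. ✓
e: successors {f}; ~p there: f:T. ✓
f: successors {g}; ~p there: g:F. ✗
g: successors {h}; ~p there: h:T. ✓
h: successors {a}; ~p there: a:T. ✓
— 4 worlds.
For ~<>~q:
a: <>~q is T. ✗
b: <>~q is T. ✗
c: <>~q is F. ✓
d: <>~q is T. ✗
e: <>~q is T. ✗
f: <>~q is T. ✗
g: <>~q is T. ✗
h: <>~q is F. ✓
— 2 worlds.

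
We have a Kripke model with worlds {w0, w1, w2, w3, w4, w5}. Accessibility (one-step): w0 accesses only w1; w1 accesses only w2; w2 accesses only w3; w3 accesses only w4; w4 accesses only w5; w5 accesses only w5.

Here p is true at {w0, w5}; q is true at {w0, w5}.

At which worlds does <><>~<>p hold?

w0: successors {w1}; <>~<>p there: w1:T. ✓
w1: successors {w2}; <>~<>p there: w2:T. ✓
w2: successors {w3}; <>~<>p there: w3:F. ✗
w3: successors {w4}; <>~<>p there: w4:F. ✗
w4: successors {w5}; <>~<>p there: w5:F. ✗
w5: successors {w5}; <>~<>p there: w5:F. ✗

{w0, w1}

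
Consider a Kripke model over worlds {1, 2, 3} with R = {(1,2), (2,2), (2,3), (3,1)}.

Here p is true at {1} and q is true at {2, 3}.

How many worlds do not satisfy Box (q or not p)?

1: successors {2}; q or not p there: 2:T. ✓
2: successors {2, 3}; q or not p there: 2:T, 3:T. ✓
3: successors {1}; q or not p there: 1:F. ✗
Satisfying worlds: {1, 2}.
So Box (q or not p) fails at the other 1 world.

1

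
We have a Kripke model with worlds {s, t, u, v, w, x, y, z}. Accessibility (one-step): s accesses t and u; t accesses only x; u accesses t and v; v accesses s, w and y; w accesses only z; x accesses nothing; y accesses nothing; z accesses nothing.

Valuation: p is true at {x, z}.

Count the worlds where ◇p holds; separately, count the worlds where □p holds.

2 and 5

For ◇p:
s: successors {t, u}; p there: t:F, u:F. ✗
t: successors {x}; p there: x:T. ✓
u: successors {t, v}; p there: t:F, v:F. ✗
v: successors {s, w, y}; p there: s:F, w:F, y:F. ✗
w: successors {z}; p there: z:T. ✓
x: no successors, so ◇p fails. ✗
y: no successors, so ◇p fails. ✗
z: no successors, so ◇p fails. ✗
— 2 worlds.
For □p:
s: successors {t, u}; p there: t:F, u:F. ✗
t: successors {x}; p there: x:T. ✓
u: successors {t, v}; p there: t:F, v:F. ✗
v: successors {s, w, y}; p there: s:F, w:F, y:F. ✗
w: successors {z}; p there: z:T. ✓
x: no successors, so □p holds vacuously. ✓
y: no successors, so □p holds vacuously. ✓
z: no successors, so □p holds vacuously. ✓
— 5 worlds.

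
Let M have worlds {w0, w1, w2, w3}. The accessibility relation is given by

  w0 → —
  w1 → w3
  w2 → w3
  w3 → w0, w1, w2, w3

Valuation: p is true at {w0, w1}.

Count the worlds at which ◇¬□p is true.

w0: no successors, so ◇¬□p fails. ✗
w1: successors {w3}; ¬□p there: w3:T. ✓
w2: successors {w3}; ¬□p there: w3:T. ✓
w3: successors {w0, w1, w2, w3}; ¬□p there: w0:F, w1:T, w2:T, w3:T. ✓
Satisfying worlds: {w1, w2, w3}.

3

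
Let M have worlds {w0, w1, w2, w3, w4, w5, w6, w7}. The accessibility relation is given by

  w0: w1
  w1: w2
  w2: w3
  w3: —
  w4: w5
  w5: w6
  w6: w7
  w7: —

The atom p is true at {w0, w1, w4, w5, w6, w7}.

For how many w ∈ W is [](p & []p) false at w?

3

w0: successors {w1}; p & []p there: w1:F. ✗
w1: successors {w2}; p & []p there: w2:F. ✗
w2: successors {w3}; p & []p there: w3:F. ✗
w3: no successors, so [](p & []p) holds vacuously. ✓
w4: successors {w5}; p & []p there: w5:T. ✓
w5: successors {w6}; p & []p there: w6:T. ✓
w6: successors {w7}; p & []p there: w7:T. ✓
w7: no successors, so [](p & []p) holds vacuously. ✓
Satisfying worlds: {w3, w4, w5, w6, w7}.
So [](p & []p) fails at the other 3 worlds.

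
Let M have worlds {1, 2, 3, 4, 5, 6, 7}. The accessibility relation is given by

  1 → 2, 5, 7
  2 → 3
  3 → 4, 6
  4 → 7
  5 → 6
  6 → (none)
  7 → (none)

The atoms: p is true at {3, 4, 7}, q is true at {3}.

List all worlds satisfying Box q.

{2, 6, 7}

1: successors {2, 5, 7}; q there: 2:F, 5:F, 7:F. ✗
2: successors {3}; q there: 3:T. ✓
3: successors {4, 6}; q there: 4:F, 6:F. ✗
4: successors {7}; q there: 7:F. ✗
5: successors {6}; q there: 6:F. ✗
6: no successors, so Box q holds vacuously. ✓
7: no successors, so Box q holds vacuously. ✓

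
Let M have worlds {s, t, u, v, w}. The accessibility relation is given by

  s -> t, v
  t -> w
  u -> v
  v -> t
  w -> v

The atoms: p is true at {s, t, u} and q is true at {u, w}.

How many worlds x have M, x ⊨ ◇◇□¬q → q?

s: ◇◇□¬q is T, q is F. ✗
t: ◇◇□¬q is T, q is F. ✗
u: ◇◇□¬q is F, q is T. ✓
v: ◇◇□¬q is T, q is F. ✗
w: ◇◇□¬q is F, q is T. ✓
Satisfying worlds: {u, w}.

2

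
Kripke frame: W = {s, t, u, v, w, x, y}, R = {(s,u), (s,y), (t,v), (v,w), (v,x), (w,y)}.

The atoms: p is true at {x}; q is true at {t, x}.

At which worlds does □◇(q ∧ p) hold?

{t, u, x, y}

s: successors {u, y}; ◇(q ∧ p) there: u:F, y:F. ✗
t: successors {v}; ◇(q ∧ p) there: v:T. ✓
u: no successors, so □◇(q ∧ p) holds vacuously. ✓
v: successors {w, x}; ◇(q ∧ p) there: w:F, x:F. ✗
w: successors {y}; ◇(q ∧ p) there: y:F. ✗
x: no successors, so □◇(q ∧ p) holds vacuously. ✓
y: no successors, so □◇(q ∧ p) holds vacuously. ✓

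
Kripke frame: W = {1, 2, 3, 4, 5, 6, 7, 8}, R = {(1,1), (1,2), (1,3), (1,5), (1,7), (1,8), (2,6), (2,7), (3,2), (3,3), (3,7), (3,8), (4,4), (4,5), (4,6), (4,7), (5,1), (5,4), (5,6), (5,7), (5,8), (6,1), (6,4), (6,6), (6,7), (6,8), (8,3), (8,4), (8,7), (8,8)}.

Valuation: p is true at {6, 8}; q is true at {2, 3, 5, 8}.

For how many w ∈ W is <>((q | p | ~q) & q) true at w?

6

1: successors {1, 2, 3, 5, 7, 8}; (q | p | ~q) & q there: 1:F, 2:T, 3:T, 5:T, 7:F, 8:T. ✓
2: successors {6, 7}; (q | p | ~q) & q there: 6:F, 7:F. ✗
3: successors {2, 3, 7, 8}; (q | p | ~q) & q there: 2:T, 3:T, 7:F, 8:T. ✓
4: successors {4, 5, 6, 7}; (q | p | ~q) & q there: 4:F, 5:T, 6:F, 7:F. ✓
5: successors {1, 4, 6, 7, 8}; (q | p | ~q) & q there: 1:F, 4:F, 6:F, 7:F, 8:T. ✓
6: successors {1, 4, 6, 7, 8}; (q | p | ~q) & q there: 1:F, 4:F, 6:F, 7:F, 8:T. ✓
7: no successors, so <>((q | p | ~q) & q) fails. ✗
8: successors {3, 4, 7, 8}; (q | p | ~q) & q there: 3:T, 4:F, 7:F, 8:T. ✓
Satisfying worlds: {1, 3, 4, 5, 6, 8}.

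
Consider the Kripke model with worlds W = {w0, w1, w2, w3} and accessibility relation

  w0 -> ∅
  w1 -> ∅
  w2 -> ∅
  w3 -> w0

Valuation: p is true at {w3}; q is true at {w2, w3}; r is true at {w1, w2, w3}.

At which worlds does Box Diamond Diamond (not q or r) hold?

w0: no successors, so Box Diamond Diamond (not q or r) holds vacuously. ✓
w1: no successors, so Box Diamond Diamond (not q or r) holds vacuously. ✓
w2: no successors, so Box Diamond Diamond (not q or r) holds vacuously. ✓
w3: successors {w0}; Diamond Diamond (not q or r) there: w0:F. ✗

{w0, w1, w2}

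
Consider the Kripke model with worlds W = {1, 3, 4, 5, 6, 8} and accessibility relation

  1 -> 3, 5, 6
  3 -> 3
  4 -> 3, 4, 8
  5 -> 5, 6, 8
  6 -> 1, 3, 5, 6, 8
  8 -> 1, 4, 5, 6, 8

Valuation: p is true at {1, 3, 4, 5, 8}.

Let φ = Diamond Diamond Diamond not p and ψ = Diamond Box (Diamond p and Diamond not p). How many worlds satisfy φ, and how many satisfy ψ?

For Diamond Diamond Diamond not p:
1: successors {3, 5, 6}; Diamond Diamond not p there: 3:F, 5:T, 6:T. ✓
3: successors {3}; Diamond Diamond not p there: 3:F. ✗
4: successors {3, 4, 8}; Diamond Diamond not p there: 3:F, 4:T, 8:T. ✓
5: successors {5, 6, 8}; Diamond Diamond not p there: 5:T, 6:T, 8:T. ✓
6: successors {1, 3, 5, 6, 8}; Diamond Diamond not p there: 1:T, 3:F, 5:T, 6:T, 8:T. ✓
8: successors {1, 4, 5, 6, 8}; Diamond Diamond not p there: 1:T, 4:T, 5:T, 6:T, 8:T. ✓
— 5 worlds.
For Diamond Box (Diamond p and Diamond not p):
1: successors {3, 5, 6}; Box (Diamond p and Diamond not p) there: 3:F, 5:T, 6:F. ✓
3: successors {3}; Box (Diamond p and Diamond not p) there: 3:F. ✗
4: successors {3, 4, 8}; Box (Diamond p and Diamond not p) there: 3:F, 4:F, 8:F. ✗
5: successors {5, 6, 8}; Box (Diamond p and Diamond not p) there: 5:T, 6:F, 8:F. ✓
6: successors {1, 3, 5, 6, 8}; Box (Diamond p and Diamond not p) there: 1:F, 3:F, 5:T, 6:F, 8:F. ✓
8: successors {1, 4, 5, 6, 8}; Box (Diamond p and Diamond not p) there: 1:F, 4:F, 5:T, 6:F, 8:F. ✓
— 4 worlds.

5 and 4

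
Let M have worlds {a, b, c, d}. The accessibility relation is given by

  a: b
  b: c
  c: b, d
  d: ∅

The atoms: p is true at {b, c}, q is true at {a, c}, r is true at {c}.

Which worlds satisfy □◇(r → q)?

a: successors {b}; ◇(r → q) there: b:T. ✓
b: successors {c}; ◇(r → q) there: c:T. ✓
c: successors {b, d}; ◇(r → q) there: b:T, d:F. ✗
d: no successors, so □◇(r → q) holds vacuously. ✓

{a, b, d}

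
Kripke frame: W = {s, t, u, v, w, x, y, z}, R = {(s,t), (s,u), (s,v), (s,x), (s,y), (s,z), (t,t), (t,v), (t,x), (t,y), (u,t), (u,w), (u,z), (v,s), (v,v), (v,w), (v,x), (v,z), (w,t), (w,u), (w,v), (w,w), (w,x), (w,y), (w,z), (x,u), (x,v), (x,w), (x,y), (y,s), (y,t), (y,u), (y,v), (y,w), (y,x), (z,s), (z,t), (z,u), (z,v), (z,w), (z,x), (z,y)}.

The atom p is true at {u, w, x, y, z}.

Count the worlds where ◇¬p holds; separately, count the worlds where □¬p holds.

8 and 0

For ◇¬p:
s: successors {t, u, v, x, y, z}; ¬p there: t:T, u:F, v:T, x:F, y:F, z:F. ✓
t: successors {t, v, x, y}; ¬p there: t:T, v:T, x:F, y:F. ✓
u: successors {t, w, z}; ¬p there: t:T, w:F, z:F. ✓
v: successors {s, v, w, x, z}; ¬p there: s:T, v:T, w:F, x:F, z:F. ✓
w: successors {t, u, v, w, x, y, z}; ¬p there: t:T, u:F, v:T, w:F, x:F, y:F, z:F. ✓
x: successors {u, v, w, y}; ¬p there: u:F, v:T, w:F, y:F. ✓
y: successors {s, t, u, v, w, x}; ¬p there: s:T, t:T, u:F, v:T, w:F, x:F. ✓
z: successors {s, t, u, v, w, x, y}; ¬p there: s:T, t:T, u:F, v:T, w:F, x:F, y:F. ✓
— 8 worlds.
For □¬p:
s: successors {t, u, v, x, y, z}; ¬p there: t:T, u:F, v:T, x:F, y:F, z:F. ✗
t: successors {t, v, x, y}; ¬p there: t:T, v:T, x:F, y:F. ✗
u: successors {t, w, z}; ¬p there: t:T, w:F, z:F. ✗
v: successors {s, v, w, x, z}; ¬p there: s:T, v:T, w:F, x:F, z:F. ✗
w: successors {t, u, v, w, x, y, z}; ¬p there: t:T, u:F, v:T, w:F, x:F, y:F, z:F. ✗
x: successors {u, v, w, y}; ¬p there: u:F, v:T, w:F, y:F. ✗
y: successors {s, t, u, v, w, x}; ¬p there: s:T, t:T, u:F, v:T, w:F, x:F. ✗
z: successors {s, t, u, v, w, x, y}; ¬p there: s:T, t:T, u:F, v:T, w:F, x:F, y:F. ✗
— 0 worlds.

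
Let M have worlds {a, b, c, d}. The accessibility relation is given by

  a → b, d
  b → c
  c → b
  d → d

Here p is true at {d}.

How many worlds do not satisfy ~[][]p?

1

a: [][]p is F. ✓
b: [][]p is F. ✓
c: [][]p is F. ✓
d: [][]p is T. ✗
Satisfying worlds: {a, b, c}.
So ~[][]p fails at the other 1 world.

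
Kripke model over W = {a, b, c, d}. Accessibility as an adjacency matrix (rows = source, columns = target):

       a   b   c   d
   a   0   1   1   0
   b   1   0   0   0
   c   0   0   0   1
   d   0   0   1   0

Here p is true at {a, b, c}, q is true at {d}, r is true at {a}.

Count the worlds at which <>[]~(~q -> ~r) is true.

1

a: successors {b, c}; []~(~q -> ~r) there: b:T, c:F. ✓
b: successors {a}; []~(~q -> ~r) there: a:F. ✗
c: successors {d}; []~(~q -> ~r) there: d:F. ✗
d: successors {c}; []~(~q -> ~r) there: c:F. ✗
Satisfying worlds: {a}.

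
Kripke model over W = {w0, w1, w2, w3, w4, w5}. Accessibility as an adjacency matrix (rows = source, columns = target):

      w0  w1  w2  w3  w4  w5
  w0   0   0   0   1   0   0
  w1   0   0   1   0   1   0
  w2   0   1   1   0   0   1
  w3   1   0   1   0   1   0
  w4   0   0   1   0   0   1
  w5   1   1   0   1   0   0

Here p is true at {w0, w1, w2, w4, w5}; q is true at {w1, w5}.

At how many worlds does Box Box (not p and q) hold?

w0: successors {w3}; Box (not p and q) there: w3:F. ✗
w1: successors {w2, w4}; Box (not p and q) there: w2:F, w4:F. ✗
w2: successors {w1, w2, w5}; Box (not p and q) there: w1:F, w2:F, w5:F. ✗
w3: successors {w0, w2, w4}; Box (not p and q) there: w0:F, w2:F, w4:F. ✗
w4: successors {w2, w5}; Box (not p and q) there: w2:F, w5:F. ✗
w5: successors {w0, w1, w3}; Box (not p and q) there: w0:F, w1:F, w3:F. ✗
Satisfying worlds: ∅.

0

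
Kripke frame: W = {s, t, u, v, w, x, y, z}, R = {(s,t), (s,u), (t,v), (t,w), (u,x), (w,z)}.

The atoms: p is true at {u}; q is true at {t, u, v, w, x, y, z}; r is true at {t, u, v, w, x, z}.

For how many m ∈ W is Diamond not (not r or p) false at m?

s: successors {t, u}; not (not r or p) there: t:T, u:F. ✓
t: successors {v, w}; not (not r or p) there: v:T, w:T. ✓
u: successors {x}; not (not r or p) there: x:T. ✓
v: no successors, so Diamond not (not r or p) fails. ✗
w: successors {z}; not (not r or p) there: z:T. ✓
x: no successors, so Diamond not (not r or p) fails. ✗
y: no successors, so Diamond not (not r or p) fails. ✗
z: no successors, so Diamond not (not r or p) fails. ✗
Satisfying worlds: {s, t, u, w}.
So Diamond not (not r or p) fails at the other 4 worlds.

4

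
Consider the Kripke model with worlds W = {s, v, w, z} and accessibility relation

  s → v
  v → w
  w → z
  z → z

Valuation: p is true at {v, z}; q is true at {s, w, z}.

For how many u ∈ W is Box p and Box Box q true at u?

s: Box p is T, Box Box q is T. ✓
v: Box p is F, Box Box q is T. ✗
w: Box p is T, Box Box q is T. ✓
z: Box p is T, Box Box q is T. ✓
Satisfying worlds: {s, w, z}.

3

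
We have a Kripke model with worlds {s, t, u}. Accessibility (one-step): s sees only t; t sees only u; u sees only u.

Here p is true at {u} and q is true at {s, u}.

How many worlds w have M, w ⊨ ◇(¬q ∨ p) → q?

s: ◇(¬q ∨ p) is T, q is T. ✓
t: ◇(¬q ∨ p) is T, q is F. ✗
u: ◇(¬q ∨ p) is T, q is T. ✓
Satisfying worlds: {s, u}.

2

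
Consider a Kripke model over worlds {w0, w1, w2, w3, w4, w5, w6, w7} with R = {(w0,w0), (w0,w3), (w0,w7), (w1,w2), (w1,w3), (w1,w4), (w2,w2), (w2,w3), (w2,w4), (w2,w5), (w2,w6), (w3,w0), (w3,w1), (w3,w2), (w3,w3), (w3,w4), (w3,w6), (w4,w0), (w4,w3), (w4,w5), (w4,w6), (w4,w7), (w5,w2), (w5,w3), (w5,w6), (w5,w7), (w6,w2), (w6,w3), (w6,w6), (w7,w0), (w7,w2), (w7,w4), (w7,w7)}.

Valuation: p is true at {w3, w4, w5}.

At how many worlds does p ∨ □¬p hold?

w0: p is F, □¬p is F. ✗
w1: p is F, □¬p is F. ✗
w2: p is F, □¬p is F. ✗
w3: p is T, □¬p is F. ✓
w4: p is T, □¬p is F. ✓
w5: p is T, □¬p is F. ✓
w6: p is F, □¬p is F. ✗
w7: p is F, □¬p is F. ✗
Satisfying worlds: {w3, w4, w5}.

3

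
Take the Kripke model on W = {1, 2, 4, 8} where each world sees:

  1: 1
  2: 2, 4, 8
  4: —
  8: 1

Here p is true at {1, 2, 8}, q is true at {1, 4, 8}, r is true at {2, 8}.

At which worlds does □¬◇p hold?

{4}

1: successors {1}; ¬◇p there: 1:F. ✗
2: successors {2, 4, 8}; ¬◇p there: 2:F, 4:T, 8:F. ✗
4: no successors, so □¬◇p holds vacuously. ✓
8: successors {1}; ¬◇p there: 1:F. ✗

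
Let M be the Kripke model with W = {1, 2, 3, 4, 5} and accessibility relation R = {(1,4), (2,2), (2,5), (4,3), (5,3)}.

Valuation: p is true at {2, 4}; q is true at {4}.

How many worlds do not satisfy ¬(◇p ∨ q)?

1: ◇p ∨ q is T. ✗
2: ◇p ∨ q is T. ✗
3: ◇p ∨ q is F. ✓
4: ◇p ∨ q is T. ✗
5: ◇p ∨ q is F. ✓
Satisfying worlds: {3, 5}.
So ¬(◇p ∨ q) fails at the other 3 worlds.

3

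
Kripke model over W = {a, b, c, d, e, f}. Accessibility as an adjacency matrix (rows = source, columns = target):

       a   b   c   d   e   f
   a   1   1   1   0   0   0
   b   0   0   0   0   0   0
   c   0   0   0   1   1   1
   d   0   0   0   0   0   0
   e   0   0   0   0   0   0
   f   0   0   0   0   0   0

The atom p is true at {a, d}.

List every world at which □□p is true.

{b, c, d, e, f}

a: successors {a, b, c}; □p there: a:F, b:T, c:F. ✗
b: no successors, so □□p holds vacuously. ✓
c: successors {d, e, f}; □p there: d:T, e:T, f:T. ✓
d: no successors, so □□p holds vacuously. ✓
e: no successors, so □□p holds vacuously. ✓
f: no successors, so □□p holds vacuously. ✓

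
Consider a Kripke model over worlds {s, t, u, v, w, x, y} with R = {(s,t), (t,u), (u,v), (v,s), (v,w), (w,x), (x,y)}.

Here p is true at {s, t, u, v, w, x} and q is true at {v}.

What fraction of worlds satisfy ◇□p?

s: successors {t}; □p there: t:T. ✓
t: successors {u}; □p there: u:T. ✓
u: successors {v}; □p there: v:T. ✓
v: successors {s, w}; □p there: s:T, w:T. ✓
w: successors {x}; □p there: x:F. ✗
x: successors {y}; □p there: y:T. ✓
y: no successors, so ◇□p fails. ✗
That's 5 of 7 worlds, so 5/7.

5/7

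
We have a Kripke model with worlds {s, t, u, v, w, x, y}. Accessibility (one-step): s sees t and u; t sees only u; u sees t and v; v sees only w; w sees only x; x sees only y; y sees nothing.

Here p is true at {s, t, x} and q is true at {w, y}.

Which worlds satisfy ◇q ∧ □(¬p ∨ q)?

{v, x}

s: ◇q is F, □(¬p ∨ q) is F. ✗
t: ◇q is F, □(¬p ∨ q) is T. ✗
u: ◇q is F, □(¬p ∨ q) is F. ✗
v: ◇q is T, □(¬p ∨ q) is T. ✓
w: ◇q is F, □(¬p ∨ q) is F. ✗
x: ◇q is T, □(¬p ∨ q) is T. ✓
y: ◇q is F, □(¬p ∨ q) is T. ✗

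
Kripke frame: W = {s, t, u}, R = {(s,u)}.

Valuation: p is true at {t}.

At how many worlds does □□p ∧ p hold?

s: □□p is T, p is F. ✗
t: □□p is T, p is T. ✓
u: □□p is T, p is F. ✗
Satisfying worlds: {t}.

1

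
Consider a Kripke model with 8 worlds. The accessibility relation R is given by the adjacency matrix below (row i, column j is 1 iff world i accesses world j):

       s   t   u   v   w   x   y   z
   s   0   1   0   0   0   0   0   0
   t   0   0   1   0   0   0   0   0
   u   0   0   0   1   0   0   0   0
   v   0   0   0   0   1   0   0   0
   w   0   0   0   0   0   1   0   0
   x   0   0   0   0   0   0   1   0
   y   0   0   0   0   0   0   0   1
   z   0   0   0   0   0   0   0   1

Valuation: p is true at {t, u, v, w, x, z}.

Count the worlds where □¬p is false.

7

s: successors {t}; ¬p there: t:F. ✗
t: successors {u}; ¬p there: u:F. ✗
u: successors {v}; ¬p there: v:F. ✗
v: successors {w}; ¬p there: w:F. ✗
w: successors {x}; ¬p there: x:F. ✗
x: successors {y}; ¬p there: y:T. ✓
y: successors {z}; ¬p there: z:F. ✗
z: successors {z}; ¬p there: z:F. ✗
Satisfying worlds: {x}.
So □¬p fails at the other 7 worlds.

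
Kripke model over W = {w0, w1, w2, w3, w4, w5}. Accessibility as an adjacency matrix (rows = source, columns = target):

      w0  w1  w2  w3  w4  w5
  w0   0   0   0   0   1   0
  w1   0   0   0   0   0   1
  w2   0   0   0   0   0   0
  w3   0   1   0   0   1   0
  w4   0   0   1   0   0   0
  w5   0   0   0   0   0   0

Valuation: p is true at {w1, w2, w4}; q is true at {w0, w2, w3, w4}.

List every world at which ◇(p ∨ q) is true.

w0: successors {w4}; p ∨ q there: w4:T. ✓
w1: successors {w5}; p ∨ q there: w5:F. ✗
w2: no successors, so ◇(p ∨ q) fails. ✗
w3: successors {w1, w4}; p ∨ q there: w1:T, w4:T. ✓
w4: successors {w2}; p ∨ q there: w2:T. ✓
w5: no successors, so ◇(p ∨ q) fails. ✗

{w0, w3, w4}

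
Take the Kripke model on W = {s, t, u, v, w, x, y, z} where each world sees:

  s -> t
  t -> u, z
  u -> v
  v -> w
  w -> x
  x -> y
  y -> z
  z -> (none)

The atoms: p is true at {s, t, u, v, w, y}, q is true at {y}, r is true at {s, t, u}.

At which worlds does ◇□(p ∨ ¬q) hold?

s: successors {t}; □(p ∨ ¬q) there: t:T. ✓
t: successors {u, z}; □(p ∨ ¬q) there: u:T, z:T. ✓
u: successors {v}; □(p ∨ ¬q) there: v:T. ✓
v: successors {w}; □(p ∨ ¬q) there: w:T. ✓
w: successors {x}; □(p ∨ ¬q) there: x:T. ✓
x: successors {y}; □(p ∨ ¬q) there: y:T. ✓
y: successors {z}; □(p ∨ ¬q) there: z:T. ✓
z: no successors, so ◇□(p ∨ ¬q) fails. ✗

{s, t, u, v, w, x, y}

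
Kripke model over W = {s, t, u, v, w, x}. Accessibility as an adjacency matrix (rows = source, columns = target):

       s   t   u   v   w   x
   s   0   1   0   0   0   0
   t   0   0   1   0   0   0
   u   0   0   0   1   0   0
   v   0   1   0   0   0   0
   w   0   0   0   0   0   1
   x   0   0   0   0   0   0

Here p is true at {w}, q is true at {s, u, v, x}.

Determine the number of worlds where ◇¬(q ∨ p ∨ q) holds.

2

s: successors {t}; ¬(q ∨ p ∨ q) there: t:T. ✓
t: successors {u}; ¬(q ∨ p ∨ q) there: u:F. ✗
u: successors {v}; ¬(q ∨ p ∨ q) there: v:F. ✗
v: successors {t}; ¬(q ∨ p ∨ q) there: t:T. ✓
w: successors {x}; ¬(q ∨ p ∨ q) there: x:F. ✗
x: no successors, so ◇¬(q ∨ p ∨ q) fails. ✗
Satisfying worlds: {s, v}.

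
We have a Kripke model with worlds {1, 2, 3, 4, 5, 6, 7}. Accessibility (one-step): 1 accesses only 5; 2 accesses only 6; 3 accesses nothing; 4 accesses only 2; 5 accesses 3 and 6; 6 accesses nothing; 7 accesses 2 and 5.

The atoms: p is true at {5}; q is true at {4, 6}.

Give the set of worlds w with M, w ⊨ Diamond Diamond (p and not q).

1: successors {5}; Diamond (p and not q) there: 5:F. ✗
2: successors {6}; Diamond (p and not q) there: 6:F. ✗
3: no successors, so Diamond Diamond (p and not q) fails. ✗
4: successors {2}; Diamond (p and not q) there: 2:F. ✗
5: successors {3, 6}; Diamond (p and not q) there: 3:F, 6:F. ✗
6: no successors, so Diamond Diamond (p and not q) fails. ✗
7: successors {2, 5}; Diamond (p and not q) there: 2:F, 5:F. ✗

∅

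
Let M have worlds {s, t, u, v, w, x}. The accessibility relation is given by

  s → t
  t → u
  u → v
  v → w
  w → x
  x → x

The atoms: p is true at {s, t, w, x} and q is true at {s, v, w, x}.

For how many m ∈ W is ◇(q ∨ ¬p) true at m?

s: successors {t}; q ∨ ¬p there: t:F. ✗
t: successors {u}; q ∨ ¬p there: u:T. ✓
u: successors {v}; q ∨ ¬p there: v:T. ✓
v: successors {w}; q ∨ ¬p there: w:T. ✓
w: successors {x}; q ∨ ¬p there: x:T. ✓
x: successors {x}; q ∨ ¬p there: x:T. ✓
Satisfying worlds: {t, u, v, w, x}.

5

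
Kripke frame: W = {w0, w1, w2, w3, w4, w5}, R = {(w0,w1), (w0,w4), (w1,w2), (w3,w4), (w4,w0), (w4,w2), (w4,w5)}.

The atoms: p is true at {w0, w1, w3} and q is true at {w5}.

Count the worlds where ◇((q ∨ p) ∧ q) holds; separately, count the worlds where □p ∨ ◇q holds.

1 and 3

For ◇((q ∨ p) ∧ q):
w0: successors {w1, w4}; (q ∨ p) ∧ q there: w1:F, w4:F. ✗
w1: successors {w2}; (q ∨ p) ∧ q there: w2:F. ✗
w2: no successors, so ◇((q ∨ p) ∧ q) fails. ✗
w3: successors {w4}; (q ∨ p) ∧ q there: w4:F. ✗
w4: successors {w0, w2, w5}; (q ∨ p) ∧ q there: w0:F, w2:F, w5:T. ✓
w5: no successors, so ◇((q ∨ p) ∧ q) fails. ✗
— 1 world.
For □p ∨ ◇q:
w0: □p is F, ◇q is F. ✗
w1: □p is F, ◇q is F. ✗
w2: □p is T, ◇q is F. ✓
w3: □p is F, ◇q is F. ✗
w4: □p is F, ◇q is T. ✓
w5: □p is T, ◇q is F. ✓
— 3 worlds.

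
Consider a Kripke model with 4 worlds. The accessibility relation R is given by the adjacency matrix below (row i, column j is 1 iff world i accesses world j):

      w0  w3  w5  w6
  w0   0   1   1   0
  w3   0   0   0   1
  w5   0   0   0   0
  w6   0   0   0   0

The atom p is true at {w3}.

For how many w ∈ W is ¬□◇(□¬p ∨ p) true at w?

w0: □◇(□¬p ∨ p) is F. ✓
w3: □◇(□¬p ∨ p) is F. ✓
w5: □◇(□¬p ∨ p) is T. ✗
w6: □◇(□¬p ∨ p) is T. ✗
Satisfying worlds: {w0, w3}.

2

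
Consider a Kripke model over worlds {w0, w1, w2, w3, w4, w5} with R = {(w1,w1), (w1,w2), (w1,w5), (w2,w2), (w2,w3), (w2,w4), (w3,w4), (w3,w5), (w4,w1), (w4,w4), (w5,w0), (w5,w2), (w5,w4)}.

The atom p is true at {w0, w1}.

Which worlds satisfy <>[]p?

{w5}

w0: no successors, so <>[]p fails. ✗
w1: successors {w1, w2, w5}; []p there: w1:F, w2:F, w5:F. ✗
w2: successors {w2, w3, w4}; []p there: w2:F, w3:F, w4:F. ✗
w3: successors {w4, w5}; []p there: w4:F, w5:F. ✗
w4: successors {w1, w4}; []p there: w1:F, w4:F. ✗
w5: successors {w0, w2, w4}; []p there: w0:T, w2:F, w4:F. ✓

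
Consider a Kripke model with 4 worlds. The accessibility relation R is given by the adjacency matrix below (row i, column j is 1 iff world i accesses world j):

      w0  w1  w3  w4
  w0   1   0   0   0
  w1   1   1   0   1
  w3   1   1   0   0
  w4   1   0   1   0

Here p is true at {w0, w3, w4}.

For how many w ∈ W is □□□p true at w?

1

w0: successors {w0}; □□p there: w0:T. ✓
w1: successors {w0, w1, w4}; □□p there: w0:T, w1:F, w4:F. ✗
w3: successors {w0, w1}; □□p there: w0:T, w1:F. ✗
w4: successors {w0, w3}; □□p there: w0:T, w3:F. ✗
Satisfying worlds: {w0}.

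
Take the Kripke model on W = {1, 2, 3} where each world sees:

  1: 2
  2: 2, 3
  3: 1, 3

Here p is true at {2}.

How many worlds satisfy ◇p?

1: successors {2}; p there: 2:T. ✓
2: successors {2, 3}; p there: 2:T, 3:F. ✓
3: successors {1, 3}; p there: 1:F, 3:F. ✗
Satisfying worlds: {1, 2}.

2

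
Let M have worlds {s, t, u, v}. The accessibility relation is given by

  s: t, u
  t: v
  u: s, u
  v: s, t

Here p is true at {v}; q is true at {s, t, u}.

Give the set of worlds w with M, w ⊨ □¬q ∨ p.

{t, v}

s: □¬q is F, p is F. ✗
t: □¬q is T, p is F. ✓
u: □¬q is F, p is F. ✗
v: □¬q is F, p is T. ✓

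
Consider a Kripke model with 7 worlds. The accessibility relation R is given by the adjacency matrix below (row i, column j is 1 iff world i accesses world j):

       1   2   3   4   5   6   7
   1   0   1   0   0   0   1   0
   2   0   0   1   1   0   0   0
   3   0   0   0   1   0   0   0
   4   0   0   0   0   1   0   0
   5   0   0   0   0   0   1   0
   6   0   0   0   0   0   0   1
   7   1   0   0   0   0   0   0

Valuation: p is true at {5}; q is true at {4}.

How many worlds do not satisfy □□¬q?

1: successors {2, 6}; □¬q there: 2:F, 6:T. ✗
2: successors {3, 4}; □¬q there: 3:F, 4:T. ✗
3: successors {4}; □¬q there: 4:T. ✓
4: successors {5}; □¬q there: 5:T. ✓
5: successors {6}; □¬q there: 6:T. ✓
6: successors {7}; □¬q there: 7:T. ✓
7: successors {1}; □¬q there: 1:T. ✓
Satisfying worlds: {3, 4, 5, 6, 7}.
So □□¬q fails at the other 2 worlds.

2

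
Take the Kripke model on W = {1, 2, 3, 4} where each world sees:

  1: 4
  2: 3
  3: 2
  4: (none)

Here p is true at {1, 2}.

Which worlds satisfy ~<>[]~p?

1: <>[]~p is T. ✗
2: <>[]~p is F. ✓
3: <>[]~p is T. ✗
4: <>[]~p is F. ✓

{2, 4}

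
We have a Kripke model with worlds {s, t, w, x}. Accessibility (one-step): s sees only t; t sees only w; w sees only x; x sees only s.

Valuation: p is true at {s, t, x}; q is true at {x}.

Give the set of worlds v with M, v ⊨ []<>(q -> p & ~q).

{s, w, x}

s: successors {t}; <>(q -> p & ~q) there: t:T. ✓
t: successors {w}; <>(q -> p & ~q) there: w:F. ✗
w: successors {x}; <>(q -> p & ~q) there: x:T. ✓
x: successors {s}; <>(q -> p & ~q) there: s:T. ✓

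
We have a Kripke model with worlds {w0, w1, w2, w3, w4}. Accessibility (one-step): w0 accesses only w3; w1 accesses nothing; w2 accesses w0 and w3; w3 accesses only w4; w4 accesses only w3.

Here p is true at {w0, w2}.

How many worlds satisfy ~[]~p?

1

w0: []~p is T. ✗
w1: []~p is T. ✗
w2: []~p is F. ✓
w3: []~p is T. ✗
w4: []~p is T. ✗
Satisfying worlds: {w2}.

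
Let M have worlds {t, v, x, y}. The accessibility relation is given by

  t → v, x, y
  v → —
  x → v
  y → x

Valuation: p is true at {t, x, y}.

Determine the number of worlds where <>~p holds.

2

t: successors {v, x, y}; ~p there: v:T, x:F, y:F. ✓
v: no successors, so <>~p fails. ✗
x: successors {v}; ~p there: v:T. ✓
y: successors {x}; ~p there: x:F. ✗
Satisfying worlds: {t, x}.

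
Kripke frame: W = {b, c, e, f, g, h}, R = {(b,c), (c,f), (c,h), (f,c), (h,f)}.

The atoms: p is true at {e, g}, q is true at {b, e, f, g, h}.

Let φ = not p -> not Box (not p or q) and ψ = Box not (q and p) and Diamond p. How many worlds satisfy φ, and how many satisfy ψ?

For not p -> not Box (not p or q):
b: not p is T, not Box (not p or q) is F. ✗
c: not p is T, not Box (not p or q) is F. ✗
e: not p is F, not Box (not p or q) is F. ✓
f: not p is T, not Box (not p or q) is F. ✗
g: not p is F, not Box (not p or q) is F. ✓
h: not p is T, not Box (not p or q) is F. ✗
— 2 worlds.
For Box not (q and p) and Diamond p:
b: Box not (q and p) is T, Diamond p is F. ✗
c: Box not (q and p) is T, Diamond p is F. ✗
e: Box not (q and p) is T, Diamond p is F. ✗
f: Box not (q and p) is T, Diamond p is F. ✗
g: Box not (q and p) is T, Diamond p is F. ✗
h: Box not (q and p) is T, Diamond p is F. ✗
— 0 worlds.

2 and 0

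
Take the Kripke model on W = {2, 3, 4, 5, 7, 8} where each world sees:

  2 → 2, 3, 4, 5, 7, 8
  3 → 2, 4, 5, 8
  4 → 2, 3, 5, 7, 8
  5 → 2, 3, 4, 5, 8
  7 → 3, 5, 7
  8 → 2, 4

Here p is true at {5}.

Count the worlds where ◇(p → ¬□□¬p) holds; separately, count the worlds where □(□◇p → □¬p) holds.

For ◇(p → ¬□□¬p):
2: successors {2, 3, 4, 5, 7, 8}; p → ¬□□¬p there: 2:T, 3:T, 4:T, 5:T, 7:T, 8:T. ✓
3: successors {2, 4, 5, 8}; p → ¬□□¬p there: 2:T, 4:T, 5:T, 8:T. ✓
4: successors {2, 3, 5, 7, 8}; p → ¬□□¬p there: 2:T, 3:T, 5:T, 7:T, 8:T. ✓
5: successors {2, 3, 4, 5, 8}; p → ¬□□¬p there: 2:T, 3:T, 4:T, 5:T, 8:T. ✓
7: successors {3, 5, 7}; p → ¬□□¬p there: 3:T, 5:T, 7:T. ✓
8: successors {2, 4}; p → ¬□□¬p there: 2:T, 4:T. ✓
— 6 worlds.
For □(□◇p → □¬p):
2: successors {2, 3, 4, 5, 7, 8}; □◇p → □¬p there: 2:T, 3:T, 4:T, 5:T, 7:F, 8:T. ✗
3: successors {2, 4, 5, 8}; □◇p → □¬p there: 2:T, 4:T, 5:T, 8:T. ✓
4: successors {2, 3, 5, 7, 8}; □◇p → □¬p there: 2:T, 3:T, 5:T, 7:F, 8:T. ✗
5: successors {2, 3, 4, 5, 8}; □◇p → □¬p there: 2:T, 3:T, 4:T, 5:T, 8:T. ✓
7: successors {3, 5, 7}; □◇p → □¬p there: 3:T, 5:T, 7:F. ✗
8: successors {2, 4}; □◇p → □¬p there: 2:T, 4:T. ✓
— 3 worlds.

6 and 3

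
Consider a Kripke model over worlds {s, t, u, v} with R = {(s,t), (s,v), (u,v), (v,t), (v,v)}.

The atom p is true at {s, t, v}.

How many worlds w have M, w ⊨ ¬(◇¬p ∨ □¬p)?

3

s: ◇¬p ∨ □¬p is F. ✓
t: ◇¬p ∨ □¬p is T. ✗
u: ◇¬p ∨ □¬p is F. ✓
v: ◇¬p ∨ □¬p is F. ✓
Satisfying worlds: {s, u, v}.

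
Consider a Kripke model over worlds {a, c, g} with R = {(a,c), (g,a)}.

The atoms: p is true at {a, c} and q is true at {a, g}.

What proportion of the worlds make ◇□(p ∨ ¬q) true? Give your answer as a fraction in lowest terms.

a: successors {c}; □(p ∨ ¬q) there: c:T. ✓
c: no successors, so ◇□(p ∨ ¬q) fails. ✗
g: successors {a}; □(p ∨ ¬q) there: a:T. ✓
That's 2 of 3 worlds, so 2/3.

2/3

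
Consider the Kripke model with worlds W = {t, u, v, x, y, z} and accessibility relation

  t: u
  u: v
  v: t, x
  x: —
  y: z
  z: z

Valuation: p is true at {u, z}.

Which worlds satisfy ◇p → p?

{u, v, x, z}

t: ◇p is T, p is F. ✗
u: ◇p is F, p is T. ✓
v: ◇p is F, p is F. ✓
x: ◇p is F, p is F. ✓
y: ◇p is T, p is F. ✗
z: ◇p is T, p is T. ✓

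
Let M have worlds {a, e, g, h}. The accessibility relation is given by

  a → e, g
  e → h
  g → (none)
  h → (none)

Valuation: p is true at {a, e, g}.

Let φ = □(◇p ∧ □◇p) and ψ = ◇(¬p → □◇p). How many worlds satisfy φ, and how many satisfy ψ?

For □(◇p ∧ □◇p):
a: successors {e, g}; ◇p ∧ □◇p there: e:F, g:F. ✗
e: successors {h}; ◇p ∧ □◇p there: h:F. ✗
g: no successors, so □(◇p ∧ □◇p) holds vacuously. ✓
h: no successors, so □(◇p ∧ □◇p) holds vacuously. ✓
— 2 worlds.
For ◇(¬p → □◇p):
a: successors {e, g}; ¬p → □◇p there: e:T, g:T. ✓
e: successors {h}; ¬p → □◇p there: h:T. ✓
g: no successors, so ◇(¬p → □◇p) fails. ✗
h: no successors, so ◇(¬p → □◇p) fails. ✗
— 2 worlds.

2 and 2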